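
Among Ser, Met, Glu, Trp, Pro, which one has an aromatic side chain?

Trp

F, W, and Y each carry an aromatic ring on the side chain.
Of the listed options, only Trp belongs to this group.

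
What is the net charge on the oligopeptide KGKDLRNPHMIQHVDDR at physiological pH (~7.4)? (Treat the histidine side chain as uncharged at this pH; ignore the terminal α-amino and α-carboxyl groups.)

+1

The side chains ionized at physiological pH are Lys/Arg (+1) and Asp/Glu (−1); with His treated as neutral, nothing else contributes.
Positive (K, R): K1, K3, R6, R17 → +4.
Negative (D, E): D4, D15, D16 → −3.
Net charge = (+4) + (−3) = +1.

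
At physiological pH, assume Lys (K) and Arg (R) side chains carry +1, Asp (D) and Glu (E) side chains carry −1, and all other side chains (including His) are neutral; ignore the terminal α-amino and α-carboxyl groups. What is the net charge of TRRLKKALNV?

Positive (K, R): R2, R3, K5, K6 → +4.
Negative (D, E): none → −0.
Net charge = (+4) + (−0) = +4.

+4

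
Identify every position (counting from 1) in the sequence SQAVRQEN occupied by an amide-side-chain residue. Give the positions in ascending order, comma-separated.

Asparagine (N) and glutamine (Q) have uncharged amide side chains.
Matching residues: Q2, Q6, N8.

2, 6, 8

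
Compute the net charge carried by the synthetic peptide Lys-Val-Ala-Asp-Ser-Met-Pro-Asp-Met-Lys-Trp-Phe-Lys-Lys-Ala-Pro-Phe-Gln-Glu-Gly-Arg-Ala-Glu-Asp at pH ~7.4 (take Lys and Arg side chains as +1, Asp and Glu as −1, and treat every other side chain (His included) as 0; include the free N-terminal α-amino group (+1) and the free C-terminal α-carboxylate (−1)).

Positive (K, R): Lys1, Lys10, Lys13, Lys14, Arg21 → +5.
Negative (D, E): Asp4, Asp8, Glu19, Glu23, Asp24 → −5.
The N-terminus (+1) and C-terminus (−1) cancel.
Net charge = (+5) + (−5) = 0.

0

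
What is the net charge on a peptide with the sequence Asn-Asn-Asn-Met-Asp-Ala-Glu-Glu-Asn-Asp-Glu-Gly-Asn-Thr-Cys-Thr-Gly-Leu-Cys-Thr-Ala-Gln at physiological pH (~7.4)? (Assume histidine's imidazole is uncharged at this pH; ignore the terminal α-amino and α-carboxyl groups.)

-5

The side chains ionized at physiological pH are Lys/Arg (+1) and Asp/Glu (−1); with His treated as neutral, nothing else contributes.
Positive (K, R): none → +0.
Negative (D, E): Asp5, Glu7, Glu8, Asp10, Glu11 → −5.
Net charge = (+0) + (−5) = −5.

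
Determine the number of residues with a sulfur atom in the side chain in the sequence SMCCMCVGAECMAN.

The sulfur-bearing residues are cysteine (–SH) and methionine (–S–CH₃).
Matching residues: M2, C3, C4, M5, C6, C11, M12.

7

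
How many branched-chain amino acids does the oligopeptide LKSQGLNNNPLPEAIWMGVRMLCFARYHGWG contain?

6

Valine (V), leucine (L), and isoleucine (I) are the branched-chain amino acids.
Matching residues: L1, L6, L11, I15, V19, L22.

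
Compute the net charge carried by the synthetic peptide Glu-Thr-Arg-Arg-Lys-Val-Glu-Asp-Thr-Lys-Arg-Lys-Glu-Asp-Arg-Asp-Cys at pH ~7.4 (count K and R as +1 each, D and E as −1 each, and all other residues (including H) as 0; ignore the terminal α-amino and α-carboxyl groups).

+1

Positive (K, R): Arg3, Arg4, Lys5, Lys10, Arg11, Lys12, Arg15 → +7.
Negative (D, E): Glu1, Glu7, Asp8, Glu13, Asp14, Asp16 → −6.
Net charge = (+7) + (−6) = +1.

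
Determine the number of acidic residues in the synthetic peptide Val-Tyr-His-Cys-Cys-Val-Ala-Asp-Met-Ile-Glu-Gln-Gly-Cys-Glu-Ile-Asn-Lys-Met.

3

Only D (aspartate) and E (glutamate) carry a side-chain carboxylic acid.
Matching residues: Asp8, Glu11, Glu15.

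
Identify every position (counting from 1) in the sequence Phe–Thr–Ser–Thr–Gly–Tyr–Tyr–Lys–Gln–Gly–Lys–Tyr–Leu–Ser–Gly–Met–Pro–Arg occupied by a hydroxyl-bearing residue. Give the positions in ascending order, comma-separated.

S, T, and Y are the three residues with a side-chain hydroxyl.
Matching residues: Thr2, Ser3, Thr4, Tyr6, Tyr7, Tyr12, Ser14.

2, 3, 4, 6, 7, 12, 14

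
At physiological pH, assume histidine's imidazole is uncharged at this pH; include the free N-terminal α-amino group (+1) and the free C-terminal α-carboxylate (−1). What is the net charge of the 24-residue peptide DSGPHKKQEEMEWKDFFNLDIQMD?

The side chains ionized at physiological pH are Lys/Arg (+1) and Asp/Glu (−1); with His treated as neutral, nothing else contributes.
Positive (K, R): K6, K7, K14 → +3.
Negative (D, E): D1, E9, E10, E12, D15, D20, D24 → −7.
The N-terminus (+1) and C-terminus (−1) cancel.
Net charge = (+3) + (−7) = −4.

-4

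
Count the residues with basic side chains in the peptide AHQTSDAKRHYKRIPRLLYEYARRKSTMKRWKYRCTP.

14

Lysine (K), arginine (R), and histidine (H) have basic, nitrogen-containing side chains.
Matching residues: H2, K8, R9, H10, K12, R13, R16, R23, R24, K25, K29, R30, K32, R34.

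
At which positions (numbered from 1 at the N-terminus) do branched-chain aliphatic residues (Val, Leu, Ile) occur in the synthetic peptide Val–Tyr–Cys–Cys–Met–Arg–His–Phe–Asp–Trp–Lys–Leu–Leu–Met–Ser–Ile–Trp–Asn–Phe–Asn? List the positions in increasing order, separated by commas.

1, 12, 13, 16

Matching residues: Val1, Leu12, Leu13, Ile16.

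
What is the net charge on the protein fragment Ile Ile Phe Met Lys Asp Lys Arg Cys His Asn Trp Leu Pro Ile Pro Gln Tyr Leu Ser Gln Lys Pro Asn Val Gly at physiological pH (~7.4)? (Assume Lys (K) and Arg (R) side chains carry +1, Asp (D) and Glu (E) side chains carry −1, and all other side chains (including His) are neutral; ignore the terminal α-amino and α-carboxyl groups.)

+3

Positive (K, R): Lys5, Lys7, Arg8, Lys22 → +4.
Negative (D, E): Asp6 → −1.
Net charge = (+4) + (−1) = +3.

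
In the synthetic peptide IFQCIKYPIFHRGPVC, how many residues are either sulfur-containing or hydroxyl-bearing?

3

Sulfur-containing: C, M. Hydroxyl-bearing: S, T, Y.
Sulfur-containing residues here: C4, C16 (2).
Hydroxyl-bearing residues here: Y7 (1).
The two groups share no amino acid, so total = 2 + 1 = 3.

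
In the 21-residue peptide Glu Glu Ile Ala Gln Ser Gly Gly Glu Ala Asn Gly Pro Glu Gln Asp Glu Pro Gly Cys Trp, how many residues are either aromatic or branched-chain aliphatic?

Aromatic: F, W, Y. Branched-chain aliphatic: I, L, V.
Aromatic residues here: Trp21 (1).
Branched-chain aliphatic residues here: Ile3 (1).
The two groups share no amino acid, so total = 1 + 1 = 2.

2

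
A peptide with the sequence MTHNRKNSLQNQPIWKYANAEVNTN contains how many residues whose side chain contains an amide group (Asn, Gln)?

Matching residues: N4, N7, Q10, N11, Q12, N19, N23, N25.

8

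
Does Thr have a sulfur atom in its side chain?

Only Cys (C) and Met (M) have a sulfur atom in the side chain.
Threonine is not in this group.

No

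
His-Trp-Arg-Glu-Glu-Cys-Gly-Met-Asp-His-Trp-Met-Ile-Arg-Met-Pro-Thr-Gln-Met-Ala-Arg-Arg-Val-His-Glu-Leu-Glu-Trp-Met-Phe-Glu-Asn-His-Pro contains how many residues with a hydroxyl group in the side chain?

1

S, T, and Y are the three residues with a side-chain hydroxyl.
Matching residues: Thr17.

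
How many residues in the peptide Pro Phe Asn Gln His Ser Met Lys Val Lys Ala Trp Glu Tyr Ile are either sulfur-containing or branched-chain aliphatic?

3

Sulfur-containing: C, M. Branched-chain aliphatic: I, L, V.
Sulfur-containing residues here: Met7 (1).
Branched-chain aliphatic residues here: Val9, Ile15 (2).
The two groups share no amino acid, so total = 1 + 2 = 3.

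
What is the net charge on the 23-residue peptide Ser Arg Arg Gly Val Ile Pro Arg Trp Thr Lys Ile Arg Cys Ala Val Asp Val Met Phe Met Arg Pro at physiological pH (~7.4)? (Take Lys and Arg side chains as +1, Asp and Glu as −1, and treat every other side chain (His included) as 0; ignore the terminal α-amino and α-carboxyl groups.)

Positive (K, R): Arg2, Arg3, Arg8, Lys11, Arg13, Arg22 → +6.
Negative (D, E): Asp17 → −1.
Net charge = (+6) + (−1) = +5.

+5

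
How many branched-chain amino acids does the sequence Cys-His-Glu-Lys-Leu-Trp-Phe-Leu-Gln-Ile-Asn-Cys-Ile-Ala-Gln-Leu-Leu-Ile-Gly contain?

7

Valine (V), leucine (L), and isoleucine (I) are the branched-chain amino acids.
Matching residues: Leu5, Leu8, Ile10, Ile13, Leu16, Leu17, Ile18.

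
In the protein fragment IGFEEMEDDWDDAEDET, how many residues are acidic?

10

Aspartate (D) and glutamate (E) have carboxylic-acid side chains and are the acidic amino acids.
Matching residues: E4, E5, E7, D8, D9, D11, D12, E14, D15, E16.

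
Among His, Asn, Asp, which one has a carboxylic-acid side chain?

Asp

The acidic residues are Asp (D) and Glu (E), whose side chains end in a carboxylate group.
Of the listed options, only Asp belongs to this group.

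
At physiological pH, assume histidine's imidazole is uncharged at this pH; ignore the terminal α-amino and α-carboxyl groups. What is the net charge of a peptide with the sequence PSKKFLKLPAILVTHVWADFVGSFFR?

The side chains ionized at physiological pH are Lys/Arg (+1) and Asp/Glu (−1); with His treated as neutral, nothing else contributes.
Positive (K, R): K3, K4, K7, R26 → +4.
Negative (D, E): D19 → −1.
Net charge = (+4) + (−1) = +3.

+3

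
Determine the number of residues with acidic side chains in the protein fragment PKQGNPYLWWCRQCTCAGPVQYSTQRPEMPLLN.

1

The acidic residues are Asp (D) and Glu (E), whose side chains end in a carboxylate group.
Matching residues: E28.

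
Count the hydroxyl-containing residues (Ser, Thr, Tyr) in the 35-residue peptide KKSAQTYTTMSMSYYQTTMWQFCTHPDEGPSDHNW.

Matching residues: S3, T6, Y7, T8, T9, S11, S13, Y14, Y15, T17, T18, T24, S31.

13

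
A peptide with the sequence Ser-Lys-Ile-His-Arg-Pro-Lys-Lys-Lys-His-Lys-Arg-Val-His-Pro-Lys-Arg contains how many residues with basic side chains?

Lysine (K), arginine (R), and histidine (H) have basic, nitrogen-containing side chains.
Matching residues: Lys2, His4, Arg5, Lys7, Lys8, Lys9, His10, Lys11, Arg12, His14, Lys16, Arg17.

12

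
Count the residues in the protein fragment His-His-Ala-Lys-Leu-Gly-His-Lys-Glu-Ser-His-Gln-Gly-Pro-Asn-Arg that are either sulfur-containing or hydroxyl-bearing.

Sulfur-containing: C, M. Hydroxyl-bearing: S, T, Y.
Sulfur-containing residues here: none (0).
Hydroxyl-bearing residues here: Ser10 (1).
The two groups share no amino acid, so total = 0 + 1 = 1.

1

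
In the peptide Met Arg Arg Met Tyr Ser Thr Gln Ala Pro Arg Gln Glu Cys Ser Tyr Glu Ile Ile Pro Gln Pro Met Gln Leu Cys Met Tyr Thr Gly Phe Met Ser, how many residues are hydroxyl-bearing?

S, T, and Y are the three residues with a side-chain hydroxyl.
Matching residues: Tyr5, Ser6, Thr7, Ser15, Tyr16, Tyr28, Thr29, Ser33.

8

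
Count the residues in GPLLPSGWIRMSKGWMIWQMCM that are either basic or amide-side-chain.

3

Basic: H, K, R. Amide-side-chain: N, Q.
Basic residues here: R10, K13 (2).
Amide-side-chain residues here: Q19 (1).
The two groups share no amino acid, so total = 2 + 1 = 3.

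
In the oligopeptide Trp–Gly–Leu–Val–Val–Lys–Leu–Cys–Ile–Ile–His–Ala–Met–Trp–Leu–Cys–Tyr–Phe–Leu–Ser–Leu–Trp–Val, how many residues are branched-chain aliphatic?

10

Valine (V), leucine (L), and isoleucine (I) are the branched-chain amino acids.
Matching residues: Leu3, Val4, Val5, Leu7, Ile9, Ile10, Leu15, Leu19, Leu21, Val23.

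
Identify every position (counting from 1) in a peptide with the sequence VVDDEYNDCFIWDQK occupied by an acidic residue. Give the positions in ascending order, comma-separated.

Only D (aspartate) and E (glutamate) carry a side-chain carboxylic acid.
Matching residues: D3, D4, E5, D8, D13.

3, 4, 5, 8, 13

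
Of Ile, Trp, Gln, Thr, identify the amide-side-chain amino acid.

Gln

Only N (asparagine) and Q (glutamine) carry a side-chain carboxamide.
Of the listed options, only Gln belongs to this group.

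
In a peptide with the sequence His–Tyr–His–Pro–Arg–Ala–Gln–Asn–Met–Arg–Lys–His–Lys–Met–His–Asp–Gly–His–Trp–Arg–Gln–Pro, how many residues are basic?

10

K, R, and H are the three residues with basic side chains (ε-amine, guanidinium, and imidazole respectively).
Matching residues: His1, His3, Arg5, Arg10, Lys11, His12, Lys13, His15, His18, Arg20.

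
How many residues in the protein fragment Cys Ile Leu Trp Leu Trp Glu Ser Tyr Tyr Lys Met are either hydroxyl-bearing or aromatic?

Hydroxyl-bearing: S, T, Y. Aromatic: F, W, Y.
Hydroxyl-bearing residues here: Ser8, Tyr9, Tyr10 (3).
Aromatic residues here: Trp4, Trp6, Tyr9, Tyr10 (4).
Y is in both groups, so the 2 Y residues must not be double-counted.
Total = 3 + 4 − 2 = 5.

5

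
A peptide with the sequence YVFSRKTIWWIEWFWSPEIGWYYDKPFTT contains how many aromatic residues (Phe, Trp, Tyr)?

Matching residues: Y1, F3, W9, W10, W13, F14, W15, W21, Y22, Y23, F27.

11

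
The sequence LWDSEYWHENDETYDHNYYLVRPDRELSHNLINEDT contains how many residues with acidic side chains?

Aspartate (D) and glutamate (E) have carboxylic-acid side chains and are the acidic amino acids.
Matching residues: D3, E5, E9, D11, E12, D15, D24, E26, E34, D35.

10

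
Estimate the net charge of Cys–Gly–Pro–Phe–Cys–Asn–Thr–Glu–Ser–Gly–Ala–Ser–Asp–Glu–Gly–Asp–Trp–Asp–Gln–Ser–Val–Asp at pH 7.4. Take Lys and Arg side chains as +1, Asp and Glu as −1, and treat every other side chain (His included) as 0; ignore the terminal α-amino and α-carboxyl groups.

-6

Positive (K, R): none → +0.
Negative (D, E): Glu8, Asp13, Glu14, Asp16, Asp18, Asp22 → −6.
Net charge = (+0) + (−6) = −6.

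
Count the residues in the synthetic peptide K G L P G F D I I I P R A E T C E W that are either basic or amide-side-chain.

Basic: H, K, R. Amide-side-chain: N, Q.
Basic residues here: K1, R12 (2).
Amide-side-chain residues here: none (0).
The two groups share no amino acid, so total = 2 + 0 = 2.

2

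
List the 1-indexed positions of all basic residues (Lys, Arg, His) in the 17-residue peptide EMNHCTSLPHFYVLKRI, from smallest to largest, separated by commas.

4, 10, 15, 16

Matching residues: H4, H10, K15, R16.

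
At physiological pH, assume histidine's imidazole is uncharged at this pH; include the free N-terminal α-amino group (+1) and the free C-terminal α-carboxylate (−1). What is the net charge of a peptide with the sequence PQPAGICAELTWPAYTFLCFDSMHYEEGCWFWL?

-4

Near pH 7.4, K and R contribute +1 each, D and E contribute −1 each, and every other side chain (His included, as stated) is uncharged.
Positive (K, R): none → +0.
Negative (D, E): E9, D21, E26, E27 → −4.
The N-terminus (+1) and C-terminus (−1) cancel.
Net charge = (+0) + (−4) = −4.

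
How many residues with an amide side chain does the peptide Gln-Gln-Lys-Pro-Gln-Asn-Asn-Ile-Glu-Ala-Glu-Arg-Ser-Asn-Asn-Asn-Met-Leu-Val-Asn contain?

9

Only N (asparagine) and Q (glutamine) carry a side-chain carboxamide.
Matching residues: Gln1, Gln2, Gln5, Asn6, Asn7, Asn14, Asn15, Asn16, Asn20.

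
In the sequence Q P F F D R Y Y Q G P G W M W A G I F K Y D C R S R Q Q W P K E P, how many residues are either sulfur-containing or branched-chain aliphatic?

3

Sulfur-containing: C, M. Branched-chain aliphatic: I, L, V.
Sulfur-containing residues here: M14, C23 (2).
Branched-chain aliphatic residues here: I18 (1).
The two groups share no amino acid, so total = 2 + 1 = 3.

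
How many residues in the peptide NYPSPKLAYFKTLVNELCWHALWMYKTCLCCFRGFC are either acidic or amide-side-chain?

Acidic: D, E. Amide-side-chain: N, Q.
Acidic residues here: E16 (1).
Amide-side-chain residues here: N1, N15 (2).
The two groups share no amino acid, so total = 1 + 2 = 3.

3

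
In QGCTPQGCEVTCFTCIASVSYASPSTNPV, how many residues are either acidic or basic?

1

Acidic: D, E. Basic: H, K, R.
Acidic residues here: E9 (1).
Basic residues here: none (0).
The two groups share no amino acid, so total = 1 + 0 = 1.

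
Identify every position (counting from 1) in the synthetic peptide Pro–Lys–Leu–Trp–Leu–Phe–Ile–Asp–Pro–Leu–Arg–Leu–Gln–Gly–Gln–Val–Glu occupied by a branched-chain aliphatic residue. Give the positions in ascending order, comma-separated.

3, 5, 7, 10, 12, 16

Matching residues: Leu3, Leu5, Ile7, Leu10, Leu12, Val16.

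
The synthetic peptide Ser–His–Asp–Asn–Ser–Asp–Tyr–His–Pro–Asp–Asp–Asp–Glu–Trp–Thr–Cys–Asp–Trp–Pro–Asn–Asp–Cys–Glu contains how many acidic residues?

9

The acidic residues are Asp (D) and Glu (E), whose side chains end in a carboxylate group.
Matching residues: Asp3, Asp6, Asp10, Asp11, Asp12, Glu13, Asp17, Asp21, Glu23.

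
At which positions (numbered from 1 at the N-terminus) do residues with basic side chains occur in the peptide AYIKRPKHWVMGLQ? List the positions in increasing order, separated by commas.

Lysine (K), arginine (R), and histidine (H) have basic, nitrogen-containing side chains.
Matching residues: K4, R5, K7, H8.

4, 5, 7, 8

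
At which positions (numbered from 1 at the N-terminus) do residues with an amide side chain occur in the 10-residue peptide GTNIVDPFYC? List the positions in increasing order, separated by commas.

3

The amide-side-chain residues are Asn (N) and Gln (Q).
Matching residues: N3.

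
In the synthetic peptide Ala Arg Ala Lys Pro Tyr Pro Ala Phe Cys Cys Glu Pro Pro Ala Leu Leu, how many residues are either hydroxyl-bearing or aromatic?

Hydroxyl-bearing: S, T, Y. Aromatic: F, W, Y.
Hydroxyl-bearing residues here: Tyr6 (1).
Aromatic residues here: Tyr6, Phe9 (2).
Y is in both groups, so the 1 Y residue must not be double-counted.
Total = 1 + 2 − 1 = 2.

2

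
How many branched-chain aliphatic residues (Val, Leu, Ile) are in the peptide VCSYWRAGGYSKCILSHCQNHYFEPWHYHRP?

3

Matching residues: V1, I14, L15.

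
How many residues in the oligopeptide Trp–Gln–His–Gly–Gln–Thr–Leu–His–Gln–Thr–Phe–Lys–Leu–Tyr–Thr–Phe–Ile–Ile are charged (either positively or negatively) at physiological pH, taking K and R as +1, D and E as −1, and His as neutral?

1

Charged side chains at pH ~7.4: K, R (positive); D, E (negative).
Matching residues: Lys12.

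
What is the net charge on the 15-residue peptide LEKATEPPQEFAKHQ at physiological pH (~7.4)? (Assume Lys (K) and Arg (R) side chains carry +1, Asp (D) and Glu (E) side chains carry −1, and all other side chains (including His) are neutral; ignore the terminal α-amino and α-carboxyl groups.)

-1

Positive (K, R): K3, K13 → +2.
Negative (D, E): E2, E6, E10 → −3.
Net charge = (+2) + (−3) = −1.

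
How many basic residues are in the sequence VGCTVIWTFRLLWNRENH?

3

K, R, and H are the three residues with basic side chains (ε-amine, guanidinium, and imidazole respectively).
Matching residues: R10, R15, H18.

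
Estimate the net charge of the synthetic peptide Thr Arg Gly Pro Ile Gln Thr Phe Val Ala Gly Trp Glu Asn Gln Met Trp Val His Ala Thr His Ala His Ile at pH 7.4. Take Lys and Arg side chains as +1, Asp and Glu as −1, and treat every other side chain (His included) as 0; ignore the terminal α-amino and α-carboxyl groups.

Positive (K, R): Arg2 → +1.
Negative (D, E): Glu13 → −1.
Net charge = (+1) + (−1) = 0.

0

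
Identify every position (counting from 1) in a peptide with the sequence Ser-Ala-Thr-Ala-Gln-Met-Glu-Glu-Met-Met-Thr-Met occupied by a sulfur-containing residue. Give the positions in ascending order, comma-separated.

6, 9, 10, 12

Cysteine (C, thiol) and methionine (M, thioether) are the two sulfur-containing amino acids.
Matching residues: Met6, Met9, Met10, Met12.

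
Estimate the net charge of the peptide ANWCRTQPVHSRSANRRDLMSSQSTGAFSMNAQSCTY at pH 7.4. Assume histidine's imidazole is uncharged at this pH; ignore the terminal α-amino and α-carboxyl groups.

At pH ~7.4 the Lys and Arg side chains are protonated (+1), the Asp and Glu side chains are deprotonated (−1), and with His taken as neutral all other side chains carry no charge.
Positive (K, R): R5, R12, R16, R17 → +4.
Negative (D, E): D18 → −1.
Net charge = (+4) + (−1) = +3.

+3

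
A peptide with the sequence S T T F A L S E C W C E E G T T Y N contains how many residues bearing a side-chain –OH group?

7

S, T, and Y are the three residues with a side-chain hydroxyl.
Matching residues: S1, T2, T3, S7, T15, T16, Y17.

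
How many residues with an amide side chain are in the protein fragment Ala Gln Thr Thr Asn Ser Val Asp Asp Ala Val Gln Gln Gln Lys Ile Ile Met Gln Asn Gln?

8

Asparagine (N) and glutamine (Q) have uncharged amide side chains.
Matching residues: Gln2, Asn5, Gln12, Gln13, Gln14, Gln19, Asn20, Gln21.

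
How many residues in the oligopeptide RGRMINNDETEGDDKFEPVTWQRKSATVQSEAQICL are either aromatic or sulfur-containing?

Aromatic: F, W, Y. Sulfur-containing: C, M.
Aromatic residues here: F16, W21 (2).
Sulfur-containing residues here: M4, C35 (2).
The two groups share no amino acid, so total = 2 + 2 = 4.

4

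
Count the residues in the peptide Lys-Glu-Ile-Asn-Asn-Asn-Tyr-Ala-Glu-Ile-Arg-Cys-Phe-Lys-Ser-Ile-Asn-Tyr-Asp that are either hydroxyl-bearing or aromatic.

Hydroxyl-bearing: S, T, Y. Aromatic: F, W, Y.
Hydroxyl-bearing residues here: Tyr7, Ser15, Tyr18 (3).
Aromatic residues here: Tyr7, Phe13, Tyr18 (3).
Y is in both groups, so the 2 Y residues must not be double-counted.
Total = 3 + 3 − 2 = 4.

4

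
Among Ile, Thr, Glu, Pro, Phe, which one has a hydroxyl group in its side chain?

Serine (S), threonine (T), and tyrosine (Y) each carry a hydroxyl group on the side chain.
Of the listed options, only Thr belongs to this group.

Thr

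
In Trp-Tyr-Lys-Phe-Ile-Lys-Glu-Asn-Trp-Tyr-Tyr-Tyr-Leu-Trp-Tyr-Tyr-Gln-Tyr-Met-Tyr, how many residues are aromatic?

12

The aromatic amino acids are Phe (F, benzyl), Trp (W, indole), and Tyr (Y, phenol).
Matching residues: Trp1, Tyr2, Phe4, Trp9, Tyr10, Tyr11, Tyr12, Trp14, Tyr15, Tyr16, Tyr18, Tyr20.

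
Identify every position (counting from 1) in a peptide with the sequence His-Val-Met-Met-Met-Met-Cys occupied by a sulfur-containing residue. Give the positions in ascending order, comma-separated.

3, 4, 5, 6, 7

Matching residues: Met3, Met4, Met5, Met6, Cys7.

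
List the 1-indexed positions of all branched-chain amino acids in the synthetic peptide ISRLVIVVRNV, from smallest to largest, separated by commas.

1, 4, 5, 6, 7, 8, 11

The BCAAs are Val, Leu, and Ile — aliphatic side chains with a branch point.
Matching residues: I1, L4, V5, I6, V7, V8, V11.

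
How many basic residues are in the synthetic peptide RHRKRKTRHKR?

Lysine (K), arginine (R), and histidine (H) have basic, nitrogen-containing side chains.
Matching residues: R1, H2, R3, K4, R5, K6, R8, H9, K10, R11.

10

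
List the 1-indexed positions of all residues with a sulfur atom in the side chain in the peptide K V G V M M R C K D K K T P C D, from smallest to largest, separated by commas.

Cysteine (C, thiol) and methionine (M, thioether) are the two sulfur-containing amino acids.
Matching residues: M5, M6, C8, C15.

5, 6, 8, 15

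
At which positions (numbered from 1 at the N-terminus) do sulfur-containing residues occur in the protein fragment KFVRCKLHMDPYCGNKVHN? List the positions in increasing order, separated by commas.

5, 9, 13

The sulfur-bearing residues are cysteine (–SH) and methionine (–S–CH₃).
Matching residues: C5, M9, C13.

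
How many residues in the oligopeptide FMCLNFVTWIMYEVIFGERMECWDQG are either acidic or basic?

Acidic: D, E. Basic: H, K, R.
Acidic residues here: E13, E18, E21, D24 (4).
Basic residues here: R19 (1).
The two groups share no amino acid, so total = 4 + 1 = 5.

5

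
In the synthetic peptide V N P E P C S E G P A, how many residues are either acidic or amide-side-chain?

3

Acidic: D, E. Amide-side-chain: N, Q.
Acidic residues here: E4, E8 (2).
Amide-side-chain residues here: N2 (1).
The two groups share no amino acid, so total = 2 + 1 = 3.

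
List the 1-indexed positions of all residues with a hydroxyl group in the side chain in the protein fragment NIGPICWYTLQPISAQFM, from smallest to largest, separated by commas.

8, 9, 14

The –OH-bearing residues are Ser, Thr (aliphatic alcohols), and Tyr (phenol).
Matching residues: Y8, T9, S14.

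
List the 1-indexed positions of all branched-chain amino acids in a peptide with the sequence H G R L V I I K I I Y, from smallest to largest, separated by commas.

4, 5, 6, 7, 9, 10

The BCAAs are Val, Leu, and Ile — aliphatic side chains with a branch point.
Matching residues: L4, V5, I6, I7, I9, I10.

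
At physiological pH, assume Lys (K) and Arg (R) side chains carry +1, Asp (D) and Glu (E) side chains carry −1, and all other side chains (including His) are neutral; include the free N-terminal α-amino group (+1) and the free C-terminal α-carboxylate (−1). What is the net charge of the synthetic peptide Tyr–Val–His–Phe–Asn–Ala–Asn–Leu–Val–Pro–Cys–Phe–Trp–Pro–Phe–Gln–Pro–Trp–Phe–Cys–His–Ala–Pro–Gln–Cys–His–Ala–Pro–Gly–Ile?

Positive (K, R): none → +0.
Negative (D, E): none → −0.
The N-terminus (+1) and C-terminus (−1) cancel.
Net charge = (+0) + (−0) = 0.

0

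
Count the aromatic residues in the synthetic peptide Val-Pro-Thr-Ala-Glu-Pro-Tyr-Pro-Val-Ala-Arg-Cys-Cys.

Phenylalanine (F), tryptophan (W), and tyrosine (Y) have aromatic ring side chains.
Matching residues: Tyr7.

1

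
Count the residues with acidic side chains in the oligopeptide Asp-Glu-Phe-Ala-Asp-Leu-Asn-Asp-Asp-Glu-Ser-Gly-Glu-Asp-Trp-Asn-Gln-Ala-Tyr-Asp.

Only D (aspartate) and E (glutamate) carry a side-chain carboxylic acid.
Matching residues: Asp1, Glu2, Asp5, Asp8, Asp9, Glu10, Glu13, Asp14, Asp20.

9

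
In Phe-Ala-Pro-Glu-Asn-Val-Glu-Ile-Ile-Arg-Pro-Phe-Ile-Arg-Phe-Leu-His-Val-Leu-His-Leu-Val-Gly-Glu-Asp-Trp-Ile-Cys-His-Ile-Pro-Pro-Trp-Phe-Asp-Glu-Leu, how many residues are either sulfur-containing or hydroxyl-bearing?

Sulfur-containing: C, M. Hydroxyl-bearing: S, T, Y.
Sulfur-containing residues here: Cys28 (1).
Hydroxyl-bearing residues here: none (0).
The two groups share no amino acid, so total = 1 + 0 = 1.

1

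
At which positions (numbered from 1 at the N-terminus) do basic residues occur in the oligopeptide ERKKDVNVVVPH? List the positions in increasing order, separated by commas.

The basic amino acids are Lys (K), Arg (R), and His (H).
Matching residues: R2, K3, K4, H12.

2, 3, 4, 12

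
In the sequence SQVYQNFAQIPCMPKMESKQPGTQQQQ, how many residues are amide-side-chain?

9

Only N (asparagine) and Q (glutamine) carry a side-chain carboxamide.
Matching residues: Q2, Q5, N6, Q9, Q20, Q24, Q25, Q26, Q27.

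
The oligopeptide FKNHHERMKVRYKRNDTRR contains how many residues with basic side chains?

K, R, and H are the three residues with basic side chains (ε-amine, guanidinium, and imidazole respectively).
Matching residues: K2, H4, H5, R7, K9, R11, K13, R14, R18, R19.

10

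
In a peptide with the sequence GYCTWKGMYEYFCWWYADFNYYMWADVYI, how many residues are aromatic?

13

Phenylalanine (F), tryptophan (W), and tyrosine (Y) have aromatic ring side chains.
Matching residues: Y2, W5, Y9, Y11, F12, W14, W15, Y16, F19, Y21, Y22, W24, Y28.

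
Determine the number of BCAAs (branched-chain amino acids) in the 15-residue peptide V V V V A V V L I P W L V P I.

Valine (V), leucine (L), and isoleucine (I) are the branched-chain amino acids.
Matching residues: V1, V2, V3, V4, V6, V7, L8, I9, L12, V13, I15.

11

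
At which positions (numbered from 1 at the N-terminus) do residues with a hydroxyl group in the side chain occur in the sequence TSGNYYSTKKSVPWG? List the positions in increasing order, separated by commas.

S, T, and Y are the three residues with a side-chain hydroxyl.
Matching residues: T1, S2, Y5, Y6, S7, T8, S11.

1, 2, 5, 6, 7, 8, 11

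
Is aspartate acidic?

Yes

Only D (aspartate) and E (glutamate) carry a side-chain carboxylic acid.
Aspartate is in this group.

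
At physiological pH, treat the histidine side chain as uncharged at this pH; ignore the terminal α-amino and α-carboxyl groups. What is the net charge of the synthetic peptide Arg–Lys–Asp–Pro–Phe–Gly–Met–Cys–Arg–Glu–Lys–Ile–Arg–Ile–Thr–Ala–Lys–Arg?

+5

Near pH 7.4, K and R contribute +1 each, D and E contribute −1 each, and every other side chain (His included, as stated) is uncharged.
Positive (K, R): Arg1, Lys2, Arg9, Lys11, Arg13, Lys17, Arg18 → +7.
Negative (D, E): Asp3, Glu10 → −2.
Net charge = (+7) + (−2) = +5.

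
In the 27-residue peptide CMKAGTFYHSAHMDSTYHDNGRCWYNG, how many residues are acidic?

2

The acidic residues are Asp (D) and Glu (E), whose side chains end in a carboxylate group.
Matching residues: D14, D19.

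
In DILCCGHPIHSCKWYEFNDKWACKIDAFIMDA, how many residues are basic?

5

K, R, and H are the three residues with basic side chains (ε-amine, guanidinium, and imidazole respectively).
Matching residues: H7, H10, K13, K20, K24.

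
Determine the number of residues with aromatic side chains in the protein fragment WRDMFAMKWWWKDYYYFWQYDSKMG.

11

F, W, and Y each carry an aromatic ring on the side chain.
Matching residues: W1, F5, W9, W10, W11, Y14, Y15, Y16, F17, W18, Y20.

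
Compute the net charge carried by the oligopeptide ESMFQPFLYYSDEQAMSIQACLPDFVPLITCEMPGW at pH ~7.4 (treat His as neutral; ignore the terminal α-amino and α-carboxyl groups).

The side chains ionized at physiological pH are Lys/Arg (+1) and Asp/Glu (−1); with His treated as neutral, nothing else contributes.
Positive (K, R): none → +0.
Negative (D, E): E1, D12, E13, D24, E32 → −5.
Net charge = (+0) + (−5) = −5.

-5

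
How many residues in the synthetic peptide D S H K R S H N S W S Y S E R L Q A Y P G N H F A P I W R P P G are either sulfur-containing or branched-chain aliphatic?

2

Sulfur-containing: C, M. Branched-chain aliphatic: I, L, V.
Sulfur-containing residues here: none (0).
Branched-chain aliphatic residues here: L16, I27 (2).
The two groups share no amino acid, so total = 0 + 2 = 2.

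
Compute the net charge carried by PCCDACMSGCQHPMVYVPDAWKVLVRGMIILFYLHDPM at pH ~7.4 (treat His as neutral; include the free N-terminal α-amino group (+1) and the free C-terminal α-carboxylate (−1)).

Near pH 7.4, K and R contribute +1 each, D and E contribute −1 each, and every other side chain (His included, as stated) is uncharged.
Positive (K, R): K22, R26 → +2.
Negative (D, E): D4, D19, D36 → −3.
The N-terminus (+1) and C-terminus (−1) cancel.
Net charge = (+2) + (−3) = −1.

-1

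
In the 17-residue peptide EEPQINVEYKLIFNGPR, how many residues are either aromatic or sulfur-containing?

Aromatic: F, W, Y. Sulfur-containing: C, M.
Aromatic residues here: Y9, F13 (2).
Sulfur-containing residues here: none (0).
The two groups share no amino acid, so total = 2 + 0 = 2.

2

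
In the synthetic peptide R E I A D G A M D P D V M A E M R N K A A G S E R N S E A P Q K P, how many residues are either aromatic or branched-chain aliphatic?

Aromatic: F, W, Y. Branched-chain aliphatic: I, L, V.
Aromatic residues here: none (0).
Branched-chain aliphatic residues here: I3, V12 (2).
The two groups share no amino acid, so total = 0 + 2 = 2.

2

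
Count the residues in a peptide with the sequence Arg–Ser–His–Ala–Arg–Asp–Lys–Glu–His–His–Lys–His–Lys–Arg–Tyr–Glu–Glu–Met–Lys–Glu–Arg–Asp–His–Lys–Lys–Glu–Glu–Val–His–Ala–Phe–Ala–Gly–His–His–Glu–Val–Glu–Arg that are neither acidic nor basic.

10

Acidic: D, E. Basic: K, R, H. All other residues are neither.
Matching residues: Ser2, Ala4, Tyr15, Met18, Val28, Ala30, Phe31, Ala32, Gly33, Val37.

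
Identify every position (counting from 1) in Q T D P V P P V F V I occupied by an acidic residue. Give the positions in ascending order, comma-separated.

3

Matching residues: D3.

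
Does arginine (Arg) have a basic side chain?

K, R, and H are the three residues with basic side chains (ε-amine, guanidinium, and imidazole respectively).
Arginine is in this group.

Yes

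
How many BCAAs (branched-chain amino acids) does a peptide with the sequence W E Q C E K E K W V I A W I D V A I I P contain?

Valine (V), leucine (L), and isoleucine (I) are the branched-chain amino acids.
Matching residues: V10, I11, I14, V16, I18, I19.

6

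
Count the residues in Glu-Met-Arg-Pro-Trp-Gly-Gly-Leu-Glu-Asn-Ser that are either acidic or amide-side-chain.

Acidic: D, E. Amide-side-chain: N, Q.
Acidic residues here: Glu1, Glu9 (2).
Amide-side-chain residues here: Asn10 (1).
The two groups share no amino acid, so total = 2 + 1 = 3.

3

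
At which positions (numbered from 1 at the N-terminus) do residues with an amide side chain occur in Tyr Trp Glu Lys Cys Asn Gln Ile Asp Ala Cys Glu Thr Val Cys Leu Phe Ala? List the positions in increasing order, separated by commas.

6, 7

The amide-side-chain residues are Asn (N) and Gln (Q).
Matching residues: Asn6, Gln7.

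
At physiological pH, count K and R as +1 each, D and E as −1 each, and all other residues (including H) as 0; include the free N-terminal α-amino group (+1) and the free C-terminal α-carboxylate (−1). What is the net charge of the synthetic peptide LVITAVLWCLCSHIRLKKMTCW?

Positive (K, R): R15, K17, K18 → +3.
Negative (D, E): none → −0.
The N-terminus (+1) and C-terminus (−1) cancel.
Net charge = (+3) + (−0) = +3.

+3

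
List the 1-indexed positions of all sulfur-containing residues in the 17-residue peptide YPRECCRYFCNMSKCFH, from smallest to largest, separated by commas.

The sulfur-bearing residues are cysteine (–SH) and methionine (–S–CH₃).
Matching residues: C5, C6, C10, M12, C15.

5, 6, 10, 12, 15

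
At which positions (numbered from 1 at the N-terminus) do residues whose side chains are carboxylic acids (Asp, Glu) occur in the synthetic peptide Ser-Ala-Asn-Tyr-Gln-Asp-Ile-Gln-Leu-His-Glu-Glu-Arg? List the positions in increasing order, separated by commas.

6, 11, 12

Matching residues: Asp6, Glu11, Glu12.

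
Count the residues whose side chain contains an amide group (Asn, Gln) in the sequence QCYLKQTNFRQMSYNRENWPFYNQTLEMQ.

Matching residues: Q1, Q6, N8, Q11, N15, N18, N23, Q24, Q29.

9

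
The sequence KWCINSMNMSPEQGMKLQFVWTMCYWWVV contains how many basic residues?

2

Lysine (K), arginine (R), and histidine (H) have basic, nitrogen-containing side chains.
Matching residues: K1, K16.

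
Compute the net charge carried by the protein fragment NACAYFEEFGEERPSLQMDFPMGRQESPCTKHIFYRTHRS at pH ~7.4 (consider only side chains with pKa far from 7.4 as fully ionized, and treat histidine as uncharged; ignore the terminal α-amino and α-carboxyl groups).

Near pH 7.4, K and R contribute +1 each, D and E contribute −1 each, and every other side chain (His included, as stated) is uncharged.
Positive (K, R): R13, R24, K31, R36, R39 → +5.
Negative (D, E): E7, E8, E11, E12, D19, E26 → −6.
Net charge = (+5) + (−6) = −1.

-1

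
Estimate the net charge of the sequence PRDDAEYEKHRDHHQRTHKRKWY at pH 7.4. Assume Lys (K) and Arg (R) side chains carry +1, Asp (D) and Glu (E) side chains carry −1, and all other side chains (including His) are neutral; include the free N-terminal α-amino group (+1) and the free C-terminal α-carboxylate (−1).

Positive (K, R): R2, K9, R11, R16, K19, R20, K21 → +7.
Negative (D, E): D3, D4, E6, E8, D12 → −5.
The N-terminus (+1) and C-terminus (−1) cancel.
Net charge = (+7) + (−5) = +2.

+2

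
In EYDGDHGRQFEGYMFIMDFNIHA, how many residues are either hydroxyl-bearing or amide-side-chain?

4

Hydroxyl-bearing: S, T, Y. Amide-side-chain: N, Q.
Hydroxyl-bearing residues here: Y2, Y13 (2).
Amide-side-chain residues here: Q9, N20 (2).
The two groups share no amino acid, so total = 2 + 2 = 4.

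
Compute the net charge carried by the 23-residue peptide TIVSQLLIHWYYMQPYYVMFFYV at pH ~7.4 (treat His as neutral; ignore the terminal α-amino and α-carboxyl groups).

0

The side chains ionized at physiological pH are Lys/Arg (+1) and Asp/Glu (−1); with His treated as neutral, nothing else contributes.
Positive (K, R): none → +0.
Negative (D, E): none → −0.
Net charge = (+0) + (−0) = 0.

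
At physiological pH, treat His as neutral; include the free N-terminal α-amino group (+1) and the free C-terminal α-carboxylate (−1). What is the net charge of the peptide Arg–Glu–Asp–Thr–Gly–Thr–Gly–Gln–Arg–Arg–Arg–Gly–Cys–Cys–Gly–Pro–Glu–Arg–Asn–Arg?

At pH ~7.4 the Lys and Arg side chains are protonated (+1), the Asp and Glu side chains are deprotonated (−1), and with His taken as neutral all other side chains carry no charge.
Positive (K, R): Arg1, Arg9, Arg10, Arg11, Arg18, Arg20 → +6.
Negative (D, E): Glu2, Asp3, Glu17 → −3.
The N-terminus (+1) and C-terminus (−1) cancel.
Net charge = (+6) + (−3) = +3.

+3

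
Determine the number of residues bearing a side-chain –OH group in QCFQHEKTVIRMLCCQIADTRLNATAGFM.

S, T, and Y are the three residues with a side-chain hydroxyl.
Matching residues: T8, T20, T25.

3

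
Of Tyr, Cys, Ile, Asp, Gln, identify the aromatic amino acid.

F, W, and Y each carry an aromatic ring on the side chain.
Of the listed options, only Tyr belongs to this group.

Tyr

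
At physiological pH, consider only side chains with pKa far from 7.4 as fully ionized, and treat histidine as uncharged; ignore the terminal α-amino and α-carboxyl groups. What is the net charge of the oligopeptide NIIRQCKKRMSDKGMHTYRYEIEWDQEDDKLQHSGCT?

0

At pH ~7.4 the Lys and Arg side chains are protonated (+1), the Asp and Glu side chains are deprotonated (−1), and with His taken as neutral all other side chains carry no charge.
Positive (K, R): R4, K7, K8, R9, K13, R19, K30 → +7.
Negative (D, E): D12, E21, E23, D25, E27, D28, D29 → −7.
Net charge = (+7) + (−7) = 0.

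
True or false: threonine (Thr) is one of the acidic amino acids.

Aspartate (D) and glutamate (E) have carboxylic-acid side chains and are the acidic amino acids.
Threonine is not in this group.

False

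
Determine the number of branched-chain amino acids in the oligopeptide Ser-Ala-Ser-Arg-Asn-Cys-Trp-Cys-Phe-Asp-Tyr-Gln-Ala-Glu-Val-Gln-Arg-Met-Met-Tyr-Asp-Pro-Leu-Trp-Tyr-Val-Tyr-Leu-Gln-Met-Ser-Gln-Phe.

4

Valine (V), leucine (L), and isoleucine (I) are the branched-chain amino acids.
Matching residues: Val15, Leu23, Val26, Leu28.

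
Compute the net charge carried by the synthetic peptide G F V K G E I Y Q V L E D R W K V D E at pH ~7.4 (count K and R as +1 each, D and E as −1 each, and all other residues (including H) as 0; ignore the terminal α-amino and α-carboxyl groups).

Positive (K, R): K4, R14, K16 → +3.
Negative (D, E): E6, E12, D13, D18, E19 → −5.
Net charge = (+3) + (−5) = −2.

-2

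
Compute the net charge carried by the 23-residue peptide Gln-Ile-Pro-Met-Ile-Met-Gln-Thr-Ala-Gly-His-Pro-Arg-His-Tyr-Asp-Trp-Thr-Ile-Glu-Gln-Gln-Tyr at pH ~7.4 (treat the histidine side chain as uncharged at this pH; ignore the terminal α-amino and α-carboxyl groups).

At pH ~7.4 the Lys and Arg side chains are protonated (+1), the Asp and Glu side chains are deprotonated (−1), and with His taken as neutral all other side chains carry no charge.
Positive (K, R): Arg13 → +1.
Negative (D, E): Asp16, Glu20 → −2.
Net charge = (+1) + (−2) = −1.

-1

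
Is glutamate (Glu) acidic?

Aspartate (D) and glutamate (E) have carboxylic-acid side chains and are the acidic amino acids.
Glutamate is in this group.

Yes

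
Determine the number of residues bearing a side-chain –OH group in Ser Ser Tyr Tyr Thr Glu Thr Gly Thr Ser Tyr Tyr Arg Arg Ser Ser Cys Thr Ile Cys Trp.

Serine (S), threonine (T), and tyrosine (Y) each carry a hydroxyl group on the side chain.
Matching residues: Ser1, Ser2, Tyr3, Tyr4, Thr5, Thr7, Thr9, Ser10, Tyr11, Tyr12, Ser15, Ser16, Thr18.

13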